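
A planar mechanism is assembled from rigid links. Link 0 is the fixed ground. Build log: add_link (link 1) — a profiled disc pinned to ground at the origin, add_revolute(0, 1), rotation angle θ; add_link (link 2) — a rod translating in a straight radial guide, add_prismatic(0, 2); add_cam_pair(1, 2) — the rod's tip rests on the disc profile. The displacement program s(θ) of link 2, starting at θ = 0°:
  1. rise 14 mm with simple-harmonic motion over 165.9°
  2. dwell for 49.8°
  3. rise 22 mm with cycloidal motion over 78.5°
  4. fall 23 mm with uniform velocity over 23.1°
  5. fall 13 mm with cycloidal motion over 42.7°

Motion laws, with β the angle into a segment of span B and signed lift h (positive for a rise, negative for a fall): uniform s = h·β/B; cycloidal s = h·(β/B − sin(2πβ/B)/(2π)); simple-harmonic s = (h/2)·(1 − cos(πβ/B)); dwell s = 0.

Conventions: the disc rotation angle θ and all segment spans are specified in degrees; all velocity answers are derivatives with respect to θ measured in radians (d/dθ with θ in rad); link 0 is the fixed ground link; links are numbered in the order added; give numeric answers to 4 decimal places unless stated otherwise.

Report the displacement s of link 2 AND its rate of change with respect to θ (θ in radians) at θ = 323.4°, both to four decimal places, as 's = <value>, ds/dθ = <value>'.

seg 1 [0°–165.9°] simple-harmonic, h=14: full span → s += 14 → s = 14.0000
seg 2 [165.9°–215.7°] dwell: s stays 14.0000
seg 3 [215.7°–294.2°] cycloidal, h=22: full span → s += 22 → s = 36.0000
seg 4 [294.2°–317.3°] uniform, h=-23: full span → s += -23 → s = 13.0000
seg 5 [317.3°–360°] cycloidal, h=-13: θ=323.4° here. β=6.1, B=42.7. -13·(0.1429 − sin(2π·0.1429)/(2π)) = -0.2395 → s = 12.7605
velocity in seg [317.3°–360°] (cycloidal), θ in radians: β = 6.1° = 0.1065 rad, B = 42.7° = 0.7453 rad; ds/dθ = (h/B)(1 − cos(2πβ/B)) = ((-13)/0.7453)(1 − cos(2π·0.1429)) = -6.567723 mm/rad

s = 12.7605, ds/dθ = -6.5677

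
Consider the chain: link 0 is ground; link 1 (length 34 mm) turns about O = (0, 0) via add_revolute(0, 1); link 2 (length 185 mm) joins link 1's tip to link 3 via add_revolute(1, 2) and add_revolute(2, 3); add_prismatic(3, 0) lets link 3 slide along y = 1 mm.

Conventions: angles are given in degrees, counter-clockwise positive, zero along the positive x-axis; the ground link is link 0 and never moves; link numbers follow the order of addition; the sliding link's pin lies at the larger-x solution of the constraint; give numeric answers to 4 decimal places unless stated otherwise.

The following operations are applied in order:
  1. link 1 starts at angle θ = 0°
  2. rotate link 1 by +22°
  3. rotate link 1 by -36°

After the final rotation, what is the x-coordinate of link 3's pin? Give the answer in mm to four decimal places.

geometry: r = 34 mm, L = 185 mm, e = 1 mm; θ starts at 0°
rotate link 1 by +22°: θ ← 0° +22° = 22°
rotate link 1 by -36°: θ ← 22° -36° = -14°
crank pin P = (r cos θ, r sin θ) = (32.990055, -8.225344)
h = r sin θ − e = -8.225344 − 1 = -9.225344
x = r cos θ + √(L² − h²) = 32.990055 + 184.769838 = 217.759893

217.7599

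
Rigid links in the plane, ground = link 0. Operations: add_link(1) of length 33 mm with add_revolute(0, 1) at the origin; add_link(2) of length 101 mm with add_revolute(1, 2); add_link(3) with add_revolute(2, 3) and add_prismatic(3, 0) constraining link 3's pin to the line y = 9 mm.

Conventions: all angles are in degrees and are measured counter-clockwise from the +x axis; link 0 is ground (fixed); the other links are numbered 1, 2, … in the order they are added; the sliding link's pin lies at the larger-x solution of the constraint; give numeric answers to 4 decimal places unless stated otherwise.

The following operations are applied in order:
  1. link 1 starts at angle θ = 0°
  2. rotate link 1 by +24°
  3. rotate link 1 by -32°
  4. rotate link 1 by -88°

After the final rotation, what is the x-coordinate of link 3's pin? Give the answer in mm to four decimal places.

geometry: r = 33 mm, L = 101 mm, e = 9 mm; θ starts at 0°
rotate link 1 by +24°: θ ← 0° +24° = 24°
rotate link 1 by -32°: θ ← 24° -32° = -8°
rotate link 1 by -88°: θ ← -8° -88° = -96°
crank pin P = (r cos θ, r sin θ) = (-3.449439, -32.819223)
h = r sin θ − e = -32.819223 − 9 = -41.819223
x = r cos θ + √(L² − h²) = -3.449439 + 91.935590 = 88.486150

88.4862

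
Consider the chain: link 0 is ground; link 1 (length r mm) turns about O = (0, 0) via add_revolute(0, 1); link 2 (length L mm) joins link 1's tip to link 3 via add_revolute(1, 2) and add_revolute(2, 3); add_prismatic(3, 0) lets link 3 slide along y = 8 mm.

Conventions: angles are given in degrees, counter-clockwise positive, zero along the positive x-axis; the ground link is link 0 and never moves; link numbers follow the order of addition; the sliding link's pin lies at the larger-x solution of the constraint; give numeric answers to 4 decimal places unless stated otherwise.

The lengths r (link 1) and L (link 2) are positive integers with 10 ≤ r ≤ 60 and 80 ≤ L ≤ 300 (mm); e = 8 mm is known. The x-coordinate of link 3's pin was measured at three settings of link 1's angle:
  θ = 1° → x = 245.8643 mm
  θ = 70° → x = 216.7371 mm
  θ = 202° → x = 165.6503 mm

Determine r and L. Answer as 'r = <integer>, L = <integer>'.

constraint per measurement: (x − r cos θ)² + (r sin θ − e)² = L²
subtracting the θ₁ and θ₂ equations cancels the r² and L² terms:
r = (x₁² − x₂²) / (2[(x₁cos θ₁ + e sin θ₁) − (x₂cos θ₂ + e sin θ₂)]) = 41.0000 → r = 41
L² = (x₁ − r cos θ₁)² + (r sin θ₁ − e)² = 42025.0032 → L = 205.0000 → L = 205
check at θ₃=202°: x = 165.6503 (printed 165.6503) ✓

r = 41, L = 205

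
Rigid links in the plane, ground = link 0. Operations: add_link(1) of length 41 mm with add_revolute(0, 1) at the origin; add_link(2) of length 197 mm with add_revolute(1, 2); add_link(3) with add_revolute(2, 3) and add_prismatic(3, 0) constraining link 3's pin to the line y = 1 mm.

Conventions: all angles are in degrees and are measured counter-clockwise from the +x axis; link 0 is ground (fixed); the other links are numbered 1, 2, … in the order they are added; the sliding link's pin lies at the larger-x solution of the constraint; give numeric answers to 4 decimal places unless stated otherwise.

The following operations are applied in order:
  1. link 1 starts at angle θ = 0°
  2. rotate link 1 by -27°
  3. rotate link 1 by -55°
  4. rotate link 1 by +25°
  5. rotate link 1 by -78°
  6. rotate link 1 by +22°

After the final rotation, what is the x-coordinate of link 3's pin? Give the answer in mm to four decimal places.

geometry: r = 41 mm, L = 197 mm, e = 1 mm; θ starts at 0°
rotate link 1 by -27°: θ ← 0° -27° = -27°
rotate link 1 by -55°: θ ← -27° -55° = -82°
rotate link 1 by +25°: θ ← -82° +25° = -57°
rotate link 1 by -78°: θ ← -57° -78° = -135°
rotate link 1 by +22°: θ ← -135° +22° = -113°
crank pin P = (r cos θ, r sin θ) = (-16.019976, -37.740699)
h = r sin θ − e = -37.740699 − 1 = -38.740699
x = r cos θ + √(L² − h²) = -16.019976 + 193.153199 = 177.133223

177.1332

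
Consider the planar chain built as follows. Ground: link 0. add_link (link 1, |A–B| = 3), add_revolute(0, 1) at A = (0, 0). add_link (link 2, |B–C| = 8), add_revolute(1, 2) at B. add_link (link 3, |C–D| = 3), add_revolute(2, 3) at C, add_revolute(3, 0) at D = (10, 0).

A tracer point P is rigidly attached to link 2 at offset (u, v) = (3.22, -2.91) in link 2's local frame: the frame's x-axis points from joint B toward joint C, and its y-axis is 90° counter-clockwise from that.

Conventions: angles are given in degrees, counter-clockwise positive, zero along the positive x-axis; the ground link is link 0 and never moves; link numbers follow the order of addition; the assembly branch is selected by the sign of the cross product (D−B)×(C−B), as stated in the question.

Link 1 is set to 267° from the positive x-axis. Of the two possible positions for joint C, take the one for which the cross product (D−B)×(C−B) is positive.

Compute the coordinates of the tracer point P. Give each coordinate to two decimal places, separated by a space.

A=(0,0), D=(10.00,0)
B = A + 3.00·(cos267°, sin267°) = (-0.1570, -2.9959)
|BD| = 10.5896
circle(B,8.00) ∩ circle(D,3.00): a=7.8917, h=1.3119
  candidates: C₊=(7.0411,0.4951) cross=13.893; C₋=(7.7834,-2.0216) cross=-13.893
  branch + wants cross > 0 → take C=(7.0411,0.4951) (cross=13.893)
ex = (C−B)/|BC| = (0.8998,0.4364); ey = (-0.4364,0.8998)
P = B + 3.22·ex + -2.91·ey = (4.0101,-4.2091)

4.01 -4.21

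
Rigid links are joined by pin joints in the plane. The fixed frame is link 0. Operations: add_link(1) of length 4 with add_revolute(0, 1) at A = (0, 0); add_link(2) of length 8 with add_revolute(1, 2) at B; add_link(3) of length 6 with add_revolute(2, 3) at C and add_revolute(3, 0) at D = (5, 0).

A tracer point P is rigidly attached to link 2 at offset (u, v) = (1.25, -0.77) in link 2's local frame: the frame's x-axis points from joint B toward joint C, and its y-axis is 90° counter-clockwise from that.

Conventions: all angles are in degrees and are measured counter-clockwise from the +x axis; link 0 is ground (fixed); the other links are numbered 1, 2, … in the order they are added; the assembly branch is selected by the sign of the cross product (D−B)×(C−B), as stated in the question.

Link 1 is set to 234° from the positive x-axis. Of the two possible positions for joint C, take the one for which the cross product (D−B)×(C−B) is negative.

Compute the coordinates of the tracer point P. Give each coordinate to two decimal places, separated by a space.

A=(0,0), D=(5.00,0)
B = A + 4.00·(cos234°, sin234°) = (-2.3511, -3.2361)
|BD| = 8.0319
circle(B,8.00) ∩ circle(D,6.00): a=5.7590, h=5.5528
  candidates: C₊=(0.6825,4.1664) cross=44.600; C₋=(5.1570,-5.9979) cross=-44.600
  branch - wants cross < 0 → take C=(5.1570,-5.9979) (cross=-44.600)
ex = (C−B)/|BC| = (0.9385,-0.3452); ey = (0.3452,0.9385)
P = B + 1.25·ex + -0.77·ey = (-1.4438,-4.3903)

-1.44 -4.39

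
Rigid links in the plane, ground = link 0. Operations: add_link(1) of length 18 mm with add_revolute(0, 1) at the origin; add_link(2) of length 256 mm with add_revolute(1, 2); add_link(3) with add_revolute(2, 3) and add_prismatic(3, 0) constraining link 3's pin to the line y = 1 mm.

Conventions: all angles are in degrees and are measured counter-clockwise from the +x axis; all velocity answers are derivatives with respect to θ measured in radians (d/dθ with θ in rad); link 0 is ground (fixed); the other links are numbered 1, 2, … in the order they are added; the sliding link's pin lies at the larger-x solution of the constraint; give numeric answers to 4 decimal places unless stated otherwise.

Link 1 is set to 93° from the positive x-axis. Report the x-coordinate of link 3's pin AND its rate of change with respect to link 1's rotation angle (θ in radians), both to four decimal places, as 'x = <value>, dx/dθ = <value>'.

geometry: r = 18 mm, L = 256 mm, e = 1 mm
crank pin P = (r cos θ, r sin θ) = (-0.942047, 17.975332)
h = r sin θ − e = 17.975332 − 1 = 16.975332
x = r cos θ + √(L² − h²) = -0.942047 + 255.436564 = 254.494517
dx/dθ = −r sin θ − h·r cos θ/√(L² − h²) (θ in radians; h = 16.975332) = -17.912727

x = 254.4945, dx/dθ = -17.9127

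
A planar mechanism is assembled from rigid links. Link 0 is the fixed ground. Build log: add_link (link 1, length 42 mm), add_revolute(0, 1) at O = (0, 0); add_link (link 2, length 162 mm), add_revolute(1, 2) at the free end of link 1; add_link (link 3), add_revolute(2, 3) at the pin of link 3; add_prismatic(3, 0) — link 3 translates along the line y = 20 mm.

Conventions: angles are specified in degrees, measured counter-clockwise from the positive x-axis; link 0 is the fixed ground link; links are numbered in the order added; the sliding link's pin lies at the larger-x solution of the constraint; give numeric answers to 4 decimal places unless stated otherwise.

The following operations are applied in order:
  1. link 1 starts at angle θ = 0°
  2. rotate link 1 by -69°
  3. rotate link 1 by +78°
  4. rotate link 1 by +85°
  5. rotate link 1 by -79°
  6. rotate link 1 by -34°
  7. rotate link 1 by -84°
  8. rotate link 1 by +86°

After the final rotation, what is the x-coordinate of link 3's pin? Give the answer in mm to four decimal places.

geometry: r = 42 mm, L = 162 mm, e = 20 mm; θ starts at 0°
rotate link 1 by -69°: θ ← 0° -69° = -69°
rotate link 1 by +78°: θ ← -69° +78° = 9°
rotate link 1 by +85°: θ ← 9° +85° = 94°
rotate link 1 by -79°: θ ← 94° -79° = 15°
rotate link 1 by -34°: θ ← 15° -34° = -19°
rotate link 1 by -84°: θ ← -19° -84° = -103°
rotate link 1 by +86°: θ ← -103° +86° = -17°
crank pin P = (r cos θ, r sin θ) = (40.164800, -12.279612)
h = r sin θ − e = -12.279612 − 20 = -32.279612
x = r cos θ + √(L² − h²) = 40.164800 + 158.751462 = 198.916262

198.9163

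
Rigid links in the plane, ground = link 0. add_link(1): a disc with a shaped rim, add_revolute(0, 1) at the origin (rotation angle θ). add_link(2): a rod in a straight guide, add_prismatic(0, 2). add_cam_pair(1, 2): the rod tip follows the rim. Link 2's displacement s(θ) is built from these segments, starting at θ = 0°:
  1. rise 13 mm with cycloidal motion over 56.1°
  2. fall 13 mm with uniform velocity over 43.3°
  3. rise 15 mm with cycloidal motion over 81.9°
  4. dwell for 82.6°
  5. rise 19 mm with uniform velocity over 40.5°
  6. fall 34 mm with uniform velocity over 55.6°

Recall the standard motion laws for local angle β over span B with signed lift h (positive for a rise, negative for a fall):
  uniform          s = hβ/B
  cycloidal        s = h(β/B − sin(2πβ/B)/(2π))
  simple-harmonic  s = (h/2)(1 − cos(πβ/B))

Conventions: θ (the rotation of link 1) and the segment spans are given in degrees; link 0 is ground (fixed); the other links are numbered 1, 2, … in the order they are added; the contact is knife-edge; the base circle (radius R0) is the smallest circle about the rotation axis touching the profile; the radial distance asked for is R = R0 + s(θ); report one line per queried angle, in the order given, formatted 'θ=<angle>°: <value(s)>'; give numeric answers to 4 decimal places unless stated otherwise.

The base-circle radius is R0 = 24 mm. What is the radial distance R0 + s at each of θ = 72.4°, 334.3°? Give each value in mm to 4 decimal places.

segment 1 (0° to 56.1°, cycloidal, h = 13) is passed completely: s = 0.0000 + (13) = 13.0000
θ = 72.4° falls in segment 2 (56.1° to 99.4°, uniform, h = -13): β = 72.4 − 56.1 = 16.3°, B = 43.3°; Δs = -13·16.3/43.3 = -4.8938; s = 13.0000 − 4.8938 = 8.1062
segment 2 (56.1° to 99.4°, uniform, h = -13) is passed completely: s = 13.0000 + (-13) = 0.0000
segment 3 (99.4° to 181.3°, cycloidal, h = 15) is passed completely: s = 0.0000 + (15) = 15.0000
segment 4 (181.3° to 263.9°, dwell): s unchanged at 15.0000
segment 5 (263.9° to 304.4°, uniform, h = 19) is passed completely: s = 15.0000 + (19) = 34.0000
θ = 334.3° falls in segment 6 (304.4° to 360°, uniform, h = -34): β = 334.3 − 304.4 = 29.9°, B = 55.6°; Δs = -34·29.9/55.6 = -18.2842; s = 34.0000 − 18.2842 = 15.7158
θ=72.4°: R = R0 + s = 24 + 8.1062 = 32.1062
θ=334.3°: R = R0 + s = 24 + 15.7158 = 39.7158

θ=72.4°: 32.1062
θ=334.3°: 39.7158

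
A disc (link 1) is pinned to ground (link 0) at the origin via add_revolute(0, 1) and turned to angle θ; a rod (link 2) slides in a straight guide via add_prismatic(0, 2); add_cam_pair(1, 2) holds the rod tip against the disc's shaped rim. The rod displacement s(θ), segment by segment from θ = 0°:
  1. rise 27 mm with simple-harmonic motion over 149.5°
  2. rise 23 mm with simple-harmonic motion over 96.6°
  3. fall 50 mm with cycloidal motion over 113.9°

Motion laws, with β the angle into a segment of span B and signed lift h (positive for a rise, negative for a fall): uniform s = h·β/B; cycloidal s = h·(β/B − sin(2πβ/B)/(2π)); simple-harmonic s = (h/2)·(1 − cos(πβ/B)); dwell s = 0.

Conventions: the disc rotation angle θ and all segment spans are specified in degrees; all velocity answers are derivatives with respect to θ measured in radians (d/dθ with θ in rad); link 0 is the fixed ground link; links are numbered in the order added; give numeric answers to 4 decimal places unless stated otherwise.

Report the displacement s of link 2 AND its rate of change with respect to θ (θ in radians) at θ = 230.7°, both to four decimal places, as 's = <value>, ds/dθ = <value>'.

segment 1 (0° to 149.5°, simple-harmonic, h = 27) is passed completely: s = 0.0000 + (27) = 27.0000
θ = 230.7° falls in segment 2 (149.5° to 246.1°, simple-harmonic, h = 23): β = 230.7 − 149.5 = 81.2°, B = 96.6°; Δs = 23/2·(1 − cos(π·0.8406)) = 21.5876; s = 27.0000 + 21.5876 = 48.5876
velocity in seg [149.5°–246.1°] (simple-harmonic), θ in radians: β = 81.2° = 1.4172 rad, B = 96.6° = 1.6860 rad; ds/dθ = (πh/(2B)) sin(πβ/B) = (π·23/(2·1.6860)) sin(π·0.8406) = 10.289077 mm/rad

s = 48.5876, ds/dθ = 10.2891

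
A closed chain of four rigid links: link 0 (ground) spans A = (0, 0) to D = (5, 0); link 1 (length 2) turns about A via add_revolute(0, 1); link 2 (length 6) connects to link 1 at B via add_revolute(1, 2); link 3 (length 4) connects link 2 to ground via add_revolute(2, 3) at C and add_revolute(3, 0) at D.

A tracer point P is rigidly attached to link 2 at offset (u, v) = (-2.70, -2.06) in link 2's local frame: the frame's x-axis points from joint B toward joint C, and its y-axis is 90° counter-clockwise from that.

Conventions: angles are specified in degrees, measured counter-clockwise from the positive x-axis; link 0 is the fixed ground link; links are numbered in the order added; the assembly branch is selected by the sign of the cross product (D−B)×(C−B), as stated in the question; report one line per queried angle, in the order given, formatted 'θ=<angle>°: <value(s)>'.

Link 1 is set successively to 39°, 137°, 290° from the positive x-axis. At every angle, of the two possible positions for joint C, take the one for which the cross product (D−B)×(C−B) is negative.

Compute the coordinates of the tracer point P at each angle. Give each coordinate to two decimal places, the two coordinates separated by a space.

A=(0,0), D=(5.00,0)
θ=39°: B = A + 2.00·(cos39°, sin39°) = (1.5543, 1.2586)
θ=39°: |BD| = 3.6684
θ=39°: circle(B,6.00) ∩ circle(D,4.00): a=4.5602, h=3.8993
θ=39°:   candidates: C₊=(7.1755,3.3566) cross=14.304; C₋=(4.4998,-3.9686) cross=-14.304
θ=39°:   branch - wants cross < 0 → take C=(4.4998,-3.9686) (cross=-14.304)
θ=39°: ex = (C−B)/|BC| = (0.4909,-0.8712); ey = (0.8712,0.4909)
θ=39°: P = B + -2.70·ex + -2.06·ey = (-1.5659,2.5996)
θ=137°: B = A + 2.00·(cos137°, sin137°) = (-1.4627, 1.3640)
θ=137°: |BD| = 6.6051
θ=137°: circle(B,6.00) ∩ circle(D,4.00): a=4.8165, h=3.5779
θ=137°:   candidates: C₊=(3.9889,3.8701) cross=23.632; C₋=(2.5111,-3.1314) cross=-23.632
θ=137°:   branch - wants cross < 0 → take C=(2.5111,-3.1314) (cross=-23.632)
θ=137°: ex = (C−B)/|BC| = (0.6623,-0.7492); ey = (0.7492,0.6623)
θ=137°: P = B + -2.70·ex + -2.06·ey = (-4.7944,2.0226)
θ=290°: B = A + 2.00·(cos290°, sin290°) = (0.6840, -1.8794)
θ=290°: |BD| = 4.7074
θ=290°: circle(B,6.00) ∩ circle(D,4.00): a=4.4780, h=3.9934
θ=290°:   candidates: C₊=(3.1954,3.5698) cross=18.799; C₋=(6.3840,-3.7529) cross=-18.799
θ=290°:   branch - wants cross < 0 → take C=(6.3840,-3.7529) (cross=-18.799)
θ=290°: ex = (C−B)/|BC| = (0.9500,-0.3123); ey = (0.3123,0.9500)
θ=290°: P = B + -2.70·ex + -2.06·ey = (-2.5242,-2.9933)

θ=39°: -1.57 2.60
θ=137°: -4.79 2.02
θ=290°: -2.52 -2.99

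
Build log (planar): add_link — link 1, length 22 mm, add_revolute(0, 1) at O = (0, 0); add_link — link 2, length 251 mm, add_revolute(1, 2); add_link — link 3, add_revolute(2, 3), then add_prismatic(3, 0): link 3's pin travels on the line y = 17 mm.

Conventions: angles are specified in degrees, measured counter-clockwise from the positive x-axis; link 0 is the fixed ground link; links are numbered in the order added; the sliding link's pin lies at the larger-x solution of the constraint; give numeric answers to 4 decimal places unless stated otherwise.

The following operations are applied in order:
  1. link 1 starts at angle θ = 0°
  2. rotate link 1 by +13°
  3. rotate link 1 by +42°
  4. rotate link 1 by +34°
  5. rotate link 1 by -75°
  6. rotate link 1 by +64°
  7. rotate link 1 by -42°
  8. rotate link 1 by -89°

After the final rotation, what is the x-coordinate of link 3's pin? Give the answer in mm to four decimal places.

geometry: r = 22 mm, L = 251 mm, e = 17 mm; θ starts at 0°
rotate link 1 by +13°: θ ← 0° +13° = 13°
rotate link 1 by +42°: θ ← 13° +42° = 55°
rotate link 1 by +34°: θ ← 55° +34° = 89°
rotate link 1 by -75°: θ ← 89° -75° = 14°
rotate link 1 by +64°: θ ← 14° +64° = 78°
rotate link 1 by -42°: θ ← 78° -42° = 36°
rotate link 1 by -89°: θ ← 36° -89° = -53°
crank pin P = (r cos θ, r sin θ) = (13.239931, -17.569981)
h = r sin θ − e = -17.569981 − 17 = -34.569981
x = r cos θ + √(L² − h²) = 13.239931 + 248.607957 = 261.847888

261.8479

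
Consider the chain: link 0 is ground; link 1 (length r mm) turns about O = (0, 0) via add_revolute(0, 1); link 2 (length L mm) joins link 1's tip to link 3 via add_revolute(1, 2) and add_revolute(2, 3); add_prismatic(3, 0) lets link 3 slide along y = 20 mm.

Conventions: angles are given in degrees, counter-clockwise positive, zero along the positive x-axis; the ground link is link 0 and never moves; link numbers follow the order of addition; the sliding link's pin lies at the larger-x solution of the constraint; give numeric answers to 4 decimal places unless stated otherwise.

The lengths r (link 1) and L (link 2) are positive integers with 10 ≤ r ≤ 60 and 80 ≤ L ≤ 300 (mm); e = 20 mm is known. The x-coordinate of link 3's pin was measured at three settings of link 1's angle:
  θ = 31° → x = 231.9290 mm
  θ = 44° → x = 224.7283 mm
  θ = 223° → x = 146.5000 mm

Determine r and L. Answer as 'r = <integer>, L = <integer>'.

constraint per measurement: (x − r cos θ)² + (r sin θ − e)² = L²
subtracting the θ₁ and θ₂ equations cancels the r² and L² terms:
r = (x₁² − x₂²) / (2[(x₁cos θ₁ + e sin θ₁) − (x₂cos θ₂ + e sin θ₂)]) = 49.0001 → r = 49
L² = (x₁ − r cos θ₁)² + (r sin θ₁ − e)² = 36099.9948 → L = 190.0000 → L = 190
check at θ₃=223°: x = 146.5000 (printed 146.5000) ✓

r = 49, L = 190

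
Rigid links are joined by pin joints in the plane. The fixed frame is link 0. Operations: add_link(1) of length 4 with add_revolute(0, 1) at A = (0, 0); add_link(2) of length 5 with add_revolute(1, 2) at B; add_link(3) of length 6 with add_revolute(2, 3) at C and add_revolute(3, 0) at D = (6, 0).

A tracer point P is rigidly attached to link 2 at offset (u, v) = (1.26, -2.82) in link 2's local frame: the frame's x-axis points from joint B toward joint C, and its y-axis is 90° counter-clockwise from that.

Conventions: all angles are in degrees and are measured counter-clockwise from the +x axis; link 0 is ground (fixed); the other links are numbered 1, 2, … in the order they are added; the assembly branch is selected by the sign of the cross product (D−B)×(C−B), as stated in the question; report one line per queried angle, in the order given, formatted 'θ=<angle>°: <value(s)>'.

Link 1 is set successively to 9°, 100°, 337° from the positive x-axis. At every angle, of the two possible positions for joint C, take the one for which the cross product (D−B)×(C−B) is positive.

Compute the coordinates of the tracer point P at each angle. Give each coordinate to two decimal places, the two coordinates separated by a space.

A=(0,0), D=(6.00,0)
θ=9°: B = A + 4.00·(cos9°, sin9°) = (3.9508, 0.6257)
θ=9°: |BD| = 2.1427
θ=9°: circle(B,5.00) ∩ circle(D,6.00): a=-1.4956, h=4.7711
θ=9°:   candidates: C₊=(3.9137,5.6256) cross=10.223; C₋=(1.1270,-3.5006) cross=-10.223
θ=9°:   branch + wants cross > 0 → take C=(3.9137,5.6256) (cross=10.223)
θ=9°: ex = (C−B)/|BC| = (-0.0074,1.0000); ey = (-1.0000,-0.0074)
θ=9°: P = B + 1.26·ex + -2.82·ey = (6.7613,1.9066)
θ=100°: B = A + 4.00·(cos100°, sin100°) = (-0.6946, 3.9392)
θ=100°: |BD| = 7.7676
θ=100°: circle(B,5.00) ∩ circle(D,6.00): a=3.1757, h=3.8620
θ=100°:   candidates: C₊=(4.0010,5.6572) cross=29.998; C₋=(0.0839,-0.9998) cross=-29.998
θ=100°:   branch + wants cross > 0 → take C=(4.0010,5.6572) (cross=29.998)
θ=100°: ex = (C−B)/|BC| = (0.9391,0.3436); ey = (-0.3436,0.9391)
θ=100°: P = B + 1.26·ex + -2.82·ey = (1.4576,1.7238)
θ=337°: B = A + 4.00·(cos337°, sin337°) = (3.6820, -1.5629)
θ=337°: |BD| = 2.7957
θ=337°: circle(B,5.00) ∩ circle(D,6.00): a=-0.5695, h=4.9675
θ=337°:   candidates: C₊=(0.4328,2.2374) cross=13.887; C₋=(5.9869,-6.0000) cross=-13.887
θ=337°:   branch + wants cross > 0 → take C=(0.4328,2.2374) (cross=13.887)
θ=337°: ex = (C−B)/|BC| = (-0.6499,0.7601); ey = (-0.7601,-0.6499)
θ=337°: P = B + 1.26·ex + -2.82·ey = (5.0066,1.2273)

θ=9°: 6.76 1.91
θ=100°: 1.46 1.72
θ=337°: 5.01 1.23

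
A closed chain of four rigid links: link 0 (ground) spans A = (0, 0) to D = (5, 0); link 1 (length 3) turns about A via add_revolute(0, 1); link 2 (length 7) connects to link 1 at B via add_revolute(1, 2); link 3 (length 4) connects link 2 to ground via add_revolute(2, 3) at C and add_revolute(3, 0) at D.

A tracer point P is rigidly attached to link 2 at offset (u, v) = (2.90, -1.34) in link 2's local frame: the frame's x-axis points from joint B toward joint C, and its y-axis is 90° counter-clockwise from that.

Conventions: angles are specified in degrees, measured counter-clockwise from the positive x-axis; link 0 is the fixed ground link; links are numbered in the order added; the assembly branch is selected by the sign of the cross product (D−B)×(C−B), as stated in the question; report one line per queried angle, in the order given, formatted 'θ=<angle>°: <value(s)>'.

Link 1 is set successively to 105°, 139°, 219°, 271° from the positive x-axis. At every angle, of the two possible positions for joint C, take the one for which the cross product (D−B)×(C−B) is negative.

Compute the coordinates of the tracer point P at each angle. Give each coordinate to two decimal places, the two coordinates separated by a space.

A=(0,0), D=(5.00,0)
θ=105°: B = A + 3.00·(cos105°, sin105°) = (-0.7765, 2.8978)
θ=105°: |BD| = 6.4626
θ=105°: circle(B,7.00) ∩ circle(D,4.00): a=5.7844, h=3.9421
θ=105°:   candidates: C₊=(6.1615,3.8276) cross=25.476; C₋=(2.6263,-3.2195) cross=-25.476
θ=105°:   branch - wants cross < 0 → take C=(2.6263,-3.2195) (cross=-25.476)
θ=105°: ex = (C−B)/|BC| = (0.4861,-0.8739); ey = (0.8739,0.4861)
θ=105°: P = B + 2.90·ex + -1.34·ey = (-0.5378,-0.2879)
θ=139°: B = A + 3.00·(cos139°, sin139°) = (-2.2641, 1.9682)
θ=139°: |BD| = 7.5260
θ=139°: circle(B,7.00) ∩ circle(D,4.00): a=5.9554, h=3.6787
θ=139°:   candidates: C₊=(4.4461,3.9615) cross=27.686; C₋=(2.5220,-3.1400) cross=-27.686
θ=139°:   branch - wants cross < 0 → take C=(2.5220,-3.1400) (cross=-27.686)
θ=139°: ex = (C−B)/|BC| = (0.6837,-0.7297); ey = (0.7297,0.6837)
θ=139°: P = B + 2.90·ex + -1.34·ey = (-1.2592,-1.0643)
θ=219°: B = A + 3.00·(cos219°, sin219°) = (-2.3314, -1.8880)
θ=219°: |BD| = 7.5706
θ=219°: circle(B,7.00) ∩ circle(D,4.00): a=5.9648, h=3.6635
θ=219°:   candidates: C₊=(2.5313,3.1473) cross=27.735; C₋=(4.3585,-3.9482) cross=-27.735
θ=219°:   branch - wants cross < 0 → take C=(4.3585,-3.9482) (cross=-27.735)
θ=219°: ex = (C−B)/|BC| = (0.9557,-0.2943); ey = (0.2943,0.9557)
θ=219°: P = B + 2.90·ex + -1.34·ey = (0.0457,-4.0221)
θ=271°: B = A + 3.00·(cos271°, sin271°) = (0.0524, -2.9995)
θ=271°: |BD| = 5.7859
θ=271°: circle(B,7.00) ∩ circle(D,4.00): a=5.7447, h=3.9998
θ=271°:   candidates: C₊=(2.8912,3.3990) cross=23.142; C₋=(7.0384,-3.4417) cross=-23.142
θ=271°:   branch - wants cross < 0 → take C=(7.0384,-3.4417) (cross=-23.142)
θ=271°: ex = (C−B)/|BC| = (0.9980,-0.0632); ey = (0.0632,0.9980)
θ=271°: P = B + 2.90·ex + -1.34·ey = (2.8619,-4.5200)

θ=105°: -0.54 -0.29
θ=139°: -1.26 -1.06
θ=219°: 0.05 -4.02
θ=271°: 2.86 -4.52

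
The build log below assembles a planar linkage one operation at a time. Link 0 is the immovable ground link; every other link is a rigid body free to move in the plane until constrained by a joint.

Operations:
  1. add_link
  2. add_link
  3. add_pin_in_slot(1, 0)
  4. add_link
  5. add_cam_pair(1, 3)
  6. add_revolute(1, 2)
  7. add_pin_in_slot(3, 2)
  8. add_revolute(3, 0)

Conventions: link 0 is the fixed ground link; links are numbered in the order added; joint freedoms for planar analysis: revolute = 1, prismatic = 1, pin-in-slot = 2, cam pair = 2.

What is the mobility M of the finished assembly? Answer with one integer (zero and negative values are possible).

L=1 J1=0 J2=0
add link → L=2 J1=0 J2=0
add link → L=3 J1=0 J2=0
PS@1,0 dof=2 J2 → L=3 J1=0 J2=1
add link → L=4 J1=0 J2=1
C@1,3 dof=2 J2 → L=4 J1=0 J2=2
R@1,2 dof=1 J1 → L=4 J1=1 J2=2
PS@3,2 dof=2 J2 → L=4 J1=1 J2=3
R@3,0 dof=1 J1 → L=4 J1=2 J2=3
M=3(L−1)−2J1−J2=3·3−2·2−3=2

M = 2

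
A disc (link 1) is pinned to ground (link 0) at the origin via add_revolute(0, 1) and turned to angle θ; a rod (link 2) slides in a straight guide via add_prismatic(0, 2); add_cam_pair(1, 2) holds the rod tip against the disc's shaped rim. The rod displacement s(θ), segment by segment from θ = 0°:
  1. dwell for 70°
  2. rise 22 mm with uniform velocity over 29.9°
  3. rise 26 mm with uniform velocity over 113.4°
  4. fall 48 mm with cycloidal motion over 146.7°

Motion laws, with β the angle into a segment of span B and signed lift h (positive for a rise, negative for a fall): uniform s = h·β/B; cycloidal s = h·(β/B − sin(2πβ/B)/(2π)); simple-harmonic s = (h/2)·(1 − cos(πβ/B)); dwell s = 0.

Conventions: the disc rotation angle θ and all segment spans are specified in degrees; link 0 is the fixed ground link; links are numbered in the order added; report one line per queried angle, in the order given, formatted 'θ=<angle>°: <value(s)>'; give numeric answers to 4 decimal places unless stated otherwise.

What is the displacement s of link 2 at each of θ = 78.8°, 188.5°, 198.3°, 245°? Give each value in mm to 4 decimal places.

segment 1 (0° to 70°, dwell): s unchanged at 0.0000
θ = 78.8° falls in segment 2 (70° to 99.9°, uniform, h = 22): β = 78.8 − 70 = 8.8°, B = 29.9°; Δs = 22·8.8/29.9 = 6.4749; s = 0.0000 + 6.4749 = 6.4749
segment 2 (70° to 99.9°, uniform, h = 22) is passed completely: s = 0.0000 + (22) = 22.0000
θ = 188.5° falls in segment 3 (99.9° to 213.3°, uniform, h = 26): β = 188.5 − 99.9 = 88.6°, B = 113.4°; Δs = 26·88.6/113.4 = 20.3139; s = 22.0000 + 20.3139 = 42.3139
θ = 198.3° falls in segment 3 (99.9° to 213.3°, uniform, h = 26): β = 198.3 − 99.9 = 98.4°, B = 113.4°; Δs = 26·98.4/113.4 = 22.5608; s = 22.0000 + 22.5608 = 44.5608
segment 3 (99.9° to 213.3°, uniform, h = 26) is passed completely: s = 22.0000 + (26) = 48.0000
θ = 245° falls in segment 4 (213.3° to 360°, cycloidal, h = -48): β = 245 − 213.3 = 31.7°, B = 146.7°; Δs = -48·(0.2161 − sin(2π·0.2161)/(2π)) = -2.9055; s = 48.0000 − 2.9055 = 45.0945

θ=78.8°: 6.4749
θ=188.5°: 42.3139
θ=198.3°: 44.5608
θ=245°: 45.0945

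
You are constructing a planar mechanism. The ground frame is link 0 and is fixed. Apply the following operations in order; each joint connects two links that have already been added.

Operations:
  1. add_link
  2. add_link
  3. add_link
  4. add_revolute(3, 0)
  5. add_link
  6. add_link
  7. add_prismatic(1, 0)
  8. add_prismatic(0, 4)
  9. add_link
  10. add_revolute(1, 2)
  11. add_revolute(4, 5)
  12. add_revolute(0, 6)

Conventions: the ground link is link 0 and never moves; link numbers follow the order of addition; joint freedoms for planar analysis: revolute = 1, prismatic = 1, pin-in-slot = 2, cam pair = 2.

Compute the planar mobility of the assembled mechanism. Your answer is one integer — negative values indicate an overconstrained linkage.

link 0 = ground. State L|J1|J2 = 1|0|0
+link1  2|0|0
+link2  3|0|0
+link3  4|0|0
R(3,0) f=1→J1  4|1|0
+link4  5|1|0
+link5  6|1|0
P(1,0) f=1→J1  6|2|0
P(0,4) f=1→J1  6|3|0
+link6  7|3|0
R(1,2) f=1→J1  7|4|0
R(4,5) f=1→J1  7|5|0
R(0,6) f=1→J1  7|6|0
M = 3(7−1)−2·6−0 = 18−12−0 = 6

M = 6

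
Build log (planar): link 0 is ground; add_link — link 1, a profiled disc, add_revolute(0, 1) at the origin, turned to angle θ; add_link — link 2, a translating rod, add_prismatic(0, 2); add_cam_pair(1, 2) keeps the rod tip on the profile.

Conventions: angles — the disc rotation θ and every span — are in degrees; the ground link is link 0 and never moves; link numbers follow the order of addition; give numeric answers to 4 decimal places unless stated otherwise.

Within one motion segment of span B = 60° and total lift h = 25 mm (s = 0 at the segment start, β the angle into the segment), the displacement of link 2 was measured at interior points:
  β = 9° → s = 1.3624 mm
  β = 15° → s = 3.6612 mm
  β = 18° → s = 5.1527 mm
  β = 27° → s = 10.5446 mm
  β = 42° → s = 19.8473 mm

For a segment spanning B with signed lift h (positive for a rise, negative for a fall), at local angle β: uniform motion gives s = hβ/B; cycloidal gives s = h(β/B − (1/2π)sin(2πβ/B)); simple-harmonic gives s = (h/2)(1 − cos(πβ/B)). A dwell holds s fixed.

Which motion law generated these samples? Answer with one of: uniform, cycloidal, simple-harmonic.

candidates at β/B = r: uniform s = h·r (linear in β); cycloidal s = h·(r − sin(2πr)/(2π)); simple-harmonic s = (h/2)(1 − cos(πr))
β=9°: printed 1.3624 | uniform 3.7500, cycloidal 0.5310, simple-harmonic 1.3624
β=15°: printed 3.6612 | uniform 6.2500, cycloidal 2.2711, simple-harmonic 3.6612
β=18°: printed 5.1527 | uniform 7.5000, cycloidal 3.7159, simple-harmonic 5.1527
β=27°: printed 10.5446 | uniform 11.2500, cycloidal 10.0205, simple-harmonic 10.5446
β=42°: printed 19.8473 | uniform 17.5000, cycloidal 21.2841, simple-harmonic 19.8473
only one law matches every sample → simple-harmonic

simple-harmonic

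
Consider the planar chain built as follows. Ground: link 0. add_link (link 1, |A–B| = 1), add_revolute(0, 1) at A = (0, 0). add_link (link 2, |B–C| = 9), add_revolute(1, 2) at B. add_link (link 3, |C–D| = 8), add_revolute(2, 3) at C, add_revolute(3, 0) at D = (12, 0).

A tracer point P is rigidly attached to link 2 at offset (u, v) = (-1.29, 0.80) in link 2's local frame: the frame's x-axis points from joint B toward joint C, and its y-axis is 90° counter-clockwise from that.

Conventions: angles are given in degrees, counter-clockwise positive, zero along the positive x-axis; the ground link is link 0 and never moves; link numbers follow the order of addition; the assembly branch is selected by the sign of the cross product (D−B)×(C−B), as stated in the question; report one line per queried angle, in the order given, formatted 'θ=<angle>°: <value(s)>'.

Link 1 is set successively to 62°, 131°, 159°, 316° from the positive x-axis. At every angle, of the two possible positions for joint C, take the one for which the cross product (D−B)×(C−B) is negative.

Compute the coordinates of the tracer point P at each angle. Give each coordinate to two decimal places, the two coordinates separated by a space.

A=(0,0), D=(12.00,0)
θ=62°: B = A + 1.00·(cos62°, sin62°) = (0.4695, 0.8829)
θ=62°: |BD| = 11.5643
θ=62°: circle(B,9.00) ∩ circle(D,8.00): a=6.5172, h=6.2070
θ=62°:   candidates: C₊=(7.4415,6.5742) cross=71.779; C₋=(6.4937,-5.8035) cross=-71.779
θ=62°:   branch - wants cross < 0 → take C=(6.4937,-5.8035) (cross=-71.779)
θ=62°: ex = (C−B)/|BC| = (0.6694,-0.7429); ey = (0.7429,0.6694)
θ=62°: P = B + -1.29·ex + 0.80·ey = (0.2004,2.3768)
θ=131°: B = A + 1.00·(cos131°, sin131°) = (-0.6561, 0.7547)
θ=131°: |BD| = 12.6785
θ=131°: circle(B,9.00) ∩ circle(D,8.00): a=7.0097, h=5.6448
θ=131°:   candidates: C₊=(6.6772,5.9723) cross=71.568; C₋=(6.0052,-5.2974) cross=-71.568
θ=131°:   branch - wants cross < 0 → take C=(6.0052,-5.2974) (cross=-71.568)
θ=131°: ex = (C−B)/|BC| = (0.7401,-0.6725); ey = (0.6725,0.7401)
θ=131°: P = B + -1.29·ex + 0.80·ey = (-1.0729,2.2143)
θ=159°: B = A + 1.00·(cos159°, sin159°) = (-0.9336, 0.3584)
θ=159°: |BD| = 12.9385
θ=159°: circle(B,9.00) ∩ circle(D,8.00): a=7.1262, h=5.4970
θ=159°:   candidates: C₊=(6.3422,5.6559) cross=71.123; C₋=(6.0377,-5.3339) cross=-71.123
θ=159°:   branch - wants cross < 0 → take C=(6.0377,-5.3339) (cross=-71.123)
θ=159°: ex = (C−B)/|BC| = (0.7746,-0.6325); ey = (0.6325,0.7746)
θ=159°: P = B + -1.29·ex + 0.80·ey = (-1.4268,1.7939)
θ=316°: B = A + 1.00·(cos316°, sin316°) = (0.7193, -0.6947)
θ=316°: |BD| = 11.3020
θ=316°: circle(B,9.00) ∩ circle(D,8.00): a=6.4031, h=6.3246
θ=316°:   candidates: C₊=(6.7216,6.0115) cross=71.481; C₋=(7.4991,-6.6137) cross=-71.481
θ=316°:   branch - wants cross < 0 → take C=(7.4991,-6.6137) (cross=-71.481)
θ=316°: ex = (C−B)/|BC| = (0.7533,-0.6577); ey = (0.6577,0.7533)
θ=316°: P = B + -1.29·ex + 0.80·ey = (0.2737,0.7564)

θ=62°: 0.20 2.38
θ=131°: -1.07 2.21
θ=159°: -1.43 1.79
θ=316°: 0.27 0.76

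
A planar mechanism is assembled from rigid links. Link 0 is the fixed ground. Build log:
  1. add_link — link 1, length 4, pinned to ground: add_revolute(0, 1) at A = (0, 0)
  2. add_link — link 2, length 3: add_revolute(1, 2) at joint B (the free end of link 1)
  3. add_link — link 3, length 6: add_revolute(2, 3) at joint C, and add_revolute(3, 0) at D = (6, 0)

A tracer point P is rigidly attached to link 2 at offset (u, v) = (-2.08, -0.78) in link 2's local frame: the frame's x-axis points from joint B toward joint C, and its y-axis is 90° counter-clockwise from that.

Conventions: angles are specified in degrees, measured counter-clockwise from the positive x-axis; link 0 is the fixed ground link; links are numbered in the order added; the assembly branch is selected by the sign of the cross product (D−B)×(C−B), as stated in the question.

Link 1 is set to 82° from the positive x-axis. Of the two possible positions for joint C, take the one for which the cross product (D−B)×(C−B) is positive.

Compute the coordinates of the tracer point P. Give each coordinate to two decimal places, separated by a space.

A=(0,0), D=(6.00,0)
B = A + 4.00·(cos82°, sin82°) = (0.5567, 3.9611)
|BD| = 6.7320
circle(B,3.00) ∩ circle(D,6.00): a=1.3606, h=2.6737
  candidates: C₊=(3.2301,5.3224) cross=17.999; C₋=(0.0837,0.9986) cross=-17.999
  branch + wants cross > 0 → take C=(3.2301,5.3224) (cross=17.999)
ex = (C−B)/|BC| = (0.8911,0.4538); ey = (-0.4538,0.8911)
P = B + -2.08·ex + -0.78·ey = (-0.9429,2.3222)

-0.94 2.32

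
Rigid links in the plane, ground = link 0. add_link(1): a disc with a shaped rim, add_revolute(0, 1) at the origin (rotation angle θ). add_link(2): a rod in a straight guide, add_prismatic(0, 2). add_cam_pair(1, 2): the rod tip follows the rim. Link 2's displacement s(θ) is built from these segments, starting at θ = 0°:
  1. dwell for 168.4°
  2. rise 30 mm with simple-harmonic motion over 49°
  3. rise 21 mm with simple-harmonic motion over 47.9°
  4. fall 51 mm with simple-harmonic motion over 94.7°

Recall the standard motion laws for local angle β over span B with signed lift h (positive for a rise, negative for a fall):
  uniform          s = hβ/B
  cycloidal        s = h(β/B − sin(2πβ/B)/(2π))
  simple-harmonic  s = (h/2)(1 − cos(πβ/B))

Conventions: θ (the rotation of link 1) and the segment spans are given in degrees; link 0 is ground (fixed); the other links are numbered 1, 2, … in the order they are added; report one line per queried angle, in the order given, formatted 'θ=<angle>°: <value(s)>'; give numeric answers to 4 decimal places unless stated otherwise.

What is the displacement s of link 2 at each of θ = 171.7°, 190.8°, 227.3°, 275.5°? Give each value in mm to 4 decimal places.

segment 1 (0° to 168.4°, dwell): s unchanged at 0.0000
θ = 171.7° falls in segment 2 (168.4° to 217.4°, simple-harmonic, h = 30): β = 171.7 − 168.4 = 3.3°, B = 49°; Δs = 30/2·(1 − cos(π·0.0673)) = 0.3345; s = 0.0000 + 0.3345 = 0.3345
θ = 190.8° falls in segment 2 (168.4° to 217.4°, simple-harmonic, h = 30): β = 190.8 − 168.4 = 22.4°, B = 49°; Δs = 30/2·(1 − cos(π·0.4571)) = 12.9865; s = 0.0000 + 12.9865 = 12.9865
segment 2 (168.4° to 217.4°, simple-harmonic, h = 30) is passed completely: s = 0.0000 + (30) = 30.0000
θ = 227.3° falls in segment 3 (217.4° to 265.3°, simple-harmonic, h = 21): β = 227.3 − 217.4 = 9.9°, B = 47.9°; Δs = 21/2·(1 − cos(π·0.2067)) = 2.1367; s = 30.0000 + 2.1367 = 32.1367
segment 3 (217.4° to 265.3°, simple-harmonic, h = 21) is passed completely: s = 30.0000 + (21) = 51.0000
θ = 275.5° falls in segment 4 (265.3° to 360°, simple-harmonic, h = -51): β = 275.5 − 265.3 = 10.2°, B = 94.7°; Δs = -51/2·(1 − cos(π·0.1077)) = -1.4460; s = 51.0000 − 1.4460 = 49.5540

θ=171.7°: 0.3345
θ=190.8°: 12.9865
θ=227.3°: 32.1367
θ=275.5°: 49.5540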